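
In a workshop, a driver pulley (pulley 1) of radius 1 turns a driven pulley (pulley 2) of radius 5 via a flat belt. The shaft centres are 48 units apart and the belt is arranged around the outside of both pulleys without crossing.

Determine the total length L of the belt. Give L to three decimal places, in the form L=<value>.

open belt: β = asin((r2−r1)/C) = asin(4/48) = 4.7802°
wrap1 = π − 2β = 170.4396°
wrap2 = π + 2β = 189.5604°
tangent length = C·cosβ = 47.8330
L = r1·wrap1 + r2·wrap2 + 2·C·cosβ = 1·2.9747 + 5·3.3085 + 2·47.8330 = 115.1831

L=115.183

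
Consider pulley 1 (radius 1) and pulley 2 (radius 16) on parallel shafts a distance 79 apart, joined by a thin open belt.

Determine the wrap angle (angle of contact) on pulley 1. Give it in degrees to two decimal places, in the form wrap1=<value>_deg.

wrap1=158.11_deg

open belt: β = asin((r2−r1)/C) = asin(15/79) = 10.9454°
wrap1 = π − 2β = 158.1092°
wrap2 = π + 2β = 201.8908°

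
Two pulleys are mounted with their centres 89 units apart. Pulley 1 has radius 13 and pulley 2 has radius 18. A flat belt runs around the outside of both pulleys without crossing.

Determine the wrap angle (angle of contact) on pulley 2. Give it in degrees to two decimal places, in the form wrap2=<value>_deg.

open belt: β = asin((r2−r1)/C) = asin(5/89) = 3.2206°
wrap1 = π − 2β = 173.5589°
wrap2 = π + 2β = 186.4411°

wrap2=186.44_deg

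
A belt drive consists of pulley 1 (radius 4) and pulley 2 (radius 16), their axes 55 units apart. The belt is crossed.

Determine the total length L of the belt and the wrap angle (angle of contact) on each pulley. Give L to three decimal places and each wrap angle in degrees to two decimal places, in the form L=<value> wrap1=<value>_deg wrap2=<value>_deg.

L=180.188 wrap1=222.65_deg wrap2=222.65_deg

crossed belt: β = asin((r1+r2)/C) = asin(20/55) = 21.3237°
wrap1 = wrap2 = π + 2β = 222.6474°
tangent length = C·cosβ = 51.2348
L = (r1+r2)·wrap + 2·C·cosβ = 20·3.8859 + 2·51.2348 = 180.1881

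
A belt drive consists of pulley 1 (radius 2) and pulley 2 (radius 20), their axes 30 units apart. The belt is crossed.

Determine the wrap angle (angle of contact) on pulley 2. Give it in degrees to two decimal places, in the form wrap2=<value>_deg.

crossed belt: β = asin((r1+r2)/C) = asin(22/30) = 47.1666°
wrap1 = wrap2 = π + 2β = 274.3331°

wrap2=274.33_deg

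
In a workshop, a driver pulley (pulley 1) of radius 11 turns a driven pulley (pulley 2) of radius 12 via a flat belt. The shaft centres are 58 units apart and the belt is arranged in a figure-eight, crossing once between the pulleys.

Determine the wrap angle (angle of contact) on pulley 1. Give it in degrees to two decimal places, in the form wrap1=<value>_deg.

wrap1=226.73_deg

crossed belt: β = asin((r1+r2)/C) = asin(23/58) = 23.3628°
wrap1 = wrap2 = π + 2β = 226.7256°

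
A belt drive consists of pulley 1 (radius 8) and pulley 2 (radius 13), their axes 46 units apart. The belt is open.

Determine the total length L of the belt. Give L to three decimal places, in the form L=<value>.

L=158.517

open belt: β = asin((r2−r1)/C) = asin(5/46) = 6.2401°
wrap1 = π − 2β = 167.5197°
wrap2 = π + 2β = 192.4803°
tangent length = C·cosβ = 45.7275
L = r1·wrap1 + r2·wrap2 + 2·C·cosβ = 8·2.9238 + 13·3.3594 + 2·45.7275 = 158.5175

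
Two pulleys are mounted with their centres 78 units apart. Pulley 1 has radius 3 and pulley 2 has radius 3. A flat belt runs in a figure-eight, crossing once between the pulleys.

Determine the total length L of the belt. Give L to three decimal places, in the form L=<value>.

crossed belt: β = asin((r1+r2)/C) = asin(6/78) = 4.4117°
wrap1 = wrap2 = π + 2β = 188.8235°
tangent length = C·cosβ = 77.7689
L = (r1+r2)·wrap + 2·C·cosβ = 6·3.2956 + 2·77.7689 = 175.3113

L=175.311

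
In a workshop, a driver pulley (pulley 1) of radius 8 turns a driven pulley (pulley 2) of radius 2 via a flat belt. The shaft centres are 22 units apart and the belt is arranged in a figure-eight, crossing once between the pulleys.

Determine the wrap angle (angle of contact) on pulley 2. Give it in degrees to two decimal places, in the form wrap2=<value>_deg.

crossed belt: β = asin((r1+r2)/C) = asin(10/22) = 27.0357°
wrap1 = wrap2 = π + 2β = 234.0714°

wrap2=234.07_deg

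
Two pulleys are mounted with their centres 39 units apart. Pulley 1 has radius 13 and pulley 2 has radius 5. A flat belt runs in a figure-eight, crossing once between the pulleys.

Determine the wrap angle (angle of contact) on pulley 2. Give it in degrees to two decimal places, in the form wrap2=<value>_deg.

crossed belt: β = asin((r1+r2)/C) = asin(18/39) = 27.4864°
wrap1 = wrap2 = π + 2β = 234.9729°

wrap2=234.97_deg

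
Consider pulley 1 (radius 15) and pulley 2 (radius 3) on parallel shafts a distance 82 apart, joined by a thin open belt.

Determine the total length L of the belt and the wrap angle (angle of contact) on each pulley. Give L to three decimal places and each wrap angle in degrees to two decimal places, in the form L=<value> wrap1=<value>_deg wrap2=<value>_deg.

open belt: β = asin((r2−r1)/C) = asin(-12/82) = -8.4150°
wrap1 = π − 2β = 196.8299°
wrap2 = π + 2β = 163.1701°
tangent length = C·cosβ = 81.1172
L = r1·wrap1 + r2·wrap2 + 2·C·cosβ = 15·3.4353 + 3·2.8479 + 2·81.1172 = 222.3079

L=222.308 wrap1=196.83_deg wrap2=163.17_deg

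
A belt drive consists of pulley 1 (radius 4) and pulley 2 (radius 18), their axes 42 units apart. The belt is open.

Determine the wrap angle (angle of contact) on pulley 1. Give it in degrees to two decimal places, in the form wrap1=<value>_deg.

wrap1=141.06_deg

open belt: β = asin((r2−r1)/C) = asin(14/42) = 19.4712°
wrap1 = π − 2β = 141.0576°
wrap2 = π + 2β = 218.9424°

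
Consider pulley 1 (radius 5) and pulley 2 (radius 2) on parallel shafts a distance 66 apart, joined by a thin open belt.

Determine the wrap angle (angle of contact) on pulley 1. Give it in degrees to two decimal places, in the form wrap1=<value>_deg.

wrap1=185.21_deg

open belt: β = asin((r2−r1)/C) = asin(-3/66) = -2.6053°
wrap1 = π − 2β = 185.2105°
wrap2 = π + 2β = 174.7895°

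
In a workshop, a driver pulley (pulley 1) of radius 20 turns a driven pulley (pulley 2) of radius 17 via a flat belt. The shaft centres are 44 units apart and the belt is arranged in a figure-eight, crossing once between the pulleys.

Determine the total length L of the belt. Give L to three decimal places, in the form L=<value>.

crossed belt: β = asin((r1+r2)/C) = asin(37/44) = 57.2362°
wrap1 = wrap2 = π + 2β = 294.4725°
tangent length = C·cosβ = 23.8118
L = (r1+r2)·wrap + 2·C·cosβ = 37·5.1395 + 2·23.8118 = 237.7856

L=237.786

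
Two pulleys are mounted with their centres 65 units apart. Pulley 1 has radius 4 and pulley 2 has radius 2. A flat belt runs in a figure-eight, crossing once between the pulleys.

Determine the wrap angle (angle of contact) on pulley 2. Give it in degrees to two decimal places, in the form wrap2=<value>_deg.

crossed belt: β = asin((r1+r2)/C) = asin(6/65) = 5.2964°
wrap1 = wrap2 = π + 2β = 190.5928°

wrap2=190.59_deg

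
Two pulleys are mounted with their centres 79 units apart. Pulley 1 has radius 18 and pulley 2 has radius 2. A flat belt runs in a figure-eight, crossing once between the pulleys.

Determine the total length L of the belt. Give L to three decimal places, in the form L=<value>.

L=225.923

crossed belt: β = asin((r1+r2)/C) = asin(20/79) = 14.6649°
wrap1 = wrap2 = π + 2β = 209.3297°
tangent length = C·cosβ = 76.4264
L = (r1+r2)·wrap + 2·C·cosβ = 20·3.6535 + 2·76.4264 = 225.9227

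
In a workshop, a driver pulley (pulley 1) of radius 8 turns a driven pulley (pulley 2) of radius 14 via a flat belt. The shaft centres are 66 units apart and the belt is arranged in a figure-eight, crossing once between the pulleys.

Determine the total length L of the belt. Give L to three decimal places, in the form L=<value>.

crossed belt: β = asin((r1+r2)/C) = asin(22/66) = 19.4712°
wrap1 = wrap2 = π + 2β = 218.9424°
tangent length = C·cosβ = 62.2254
L = (r1+r2)·wrap + 2·C·cosβ = 22·3.8213 + 2·62.2254 = 208.5187

L=208.519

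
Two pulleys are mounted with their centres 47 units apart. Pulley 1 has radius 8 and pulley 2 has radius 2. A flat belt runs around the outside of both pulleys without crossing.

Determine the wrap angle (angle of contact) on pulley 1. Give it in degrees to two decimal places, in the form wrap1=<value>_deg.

open belt: β = asin((r2−r1)/C) = asin(-6/47) = -7.3344°
wrap1 = π − 2β = 194.6687°
wrap2 = π + 2β = 165.3313°

wrap1=194.67_deg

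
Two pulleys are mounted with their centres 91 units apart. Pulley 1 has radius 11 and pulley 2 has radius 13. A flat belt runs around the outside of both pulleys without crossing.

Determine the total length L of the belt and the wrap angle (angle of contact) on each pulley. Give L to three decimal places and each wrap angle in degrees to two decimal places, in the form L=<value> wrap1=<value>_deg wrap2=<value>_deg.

open belt: β = asin((r2−r1)/C) = asin(2/91) = 1.2593°
wrap1 = π − 2β = 177.4813°
wrap2 = π + 2β = 182.5187°
tangent length = C·cosβ = 90.9780
L = r1·wrap1 + r2·wrap2 + 2·C·cosβ = 11·3.0976 + 13·3.1856 + 2·90.9780 = 257.4422

L=257.442 wrap1=177.48_deg wrap2=182.52_deg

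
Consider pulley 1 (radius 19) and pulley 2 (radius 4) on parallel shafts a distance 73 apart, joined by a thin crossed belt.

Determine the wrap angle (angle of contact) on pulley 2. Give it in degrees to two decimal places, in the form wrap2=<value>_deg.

crossed belt: β = asin((r1+r2)/C) = asin(23/73) = 18.3649°
wrap1 = wrap2 = π + 2β = 216.7299°

wrap2=216.73_deg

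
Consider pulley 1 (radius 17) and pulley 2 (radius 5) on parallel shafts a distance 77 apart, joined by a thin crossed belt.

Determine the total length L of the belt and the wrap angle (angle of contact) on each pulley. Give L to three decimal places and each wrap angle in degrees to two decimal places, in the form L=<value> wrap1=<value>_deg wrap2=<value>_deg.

crossed belt: β = asin((r1+r2)/C) = asin(22/77) = 16.6015°
wrap1 = wrap2 = π + 2β = 213.2031°
tangent length = C·cosβ = 73.7902
L = (r1+r2)·wrap + 2·C·cosβ = 22·3.7211 + 2·73.7902 = 229.4446

L=229.445 wrap1=213.20_deg wrap2=213.20_deg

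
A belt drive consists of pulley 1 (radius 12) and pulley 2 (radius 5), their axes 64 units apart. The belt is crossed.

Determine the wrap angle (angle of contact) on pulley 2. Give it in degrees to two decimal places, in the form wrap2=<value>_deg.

crossed belt: β = asin((r1+r2)/C) = asin(17/64) = 15.4041°
wrap1 = wrap2 = π + 2β = 210.8082°

wrap2=210.81_deg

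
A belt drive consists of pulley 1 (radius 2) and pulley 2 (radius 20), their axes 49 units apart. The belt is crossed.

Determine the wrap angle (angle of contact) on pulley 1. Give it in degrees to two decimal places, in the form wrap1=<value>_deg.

wrap1=233.36_deg

crossed belt: β = asin((r1+r2)/C) = asin(22/49) = 26.6782°
wrap1 = wrap2 = π + 2β = 233.3565°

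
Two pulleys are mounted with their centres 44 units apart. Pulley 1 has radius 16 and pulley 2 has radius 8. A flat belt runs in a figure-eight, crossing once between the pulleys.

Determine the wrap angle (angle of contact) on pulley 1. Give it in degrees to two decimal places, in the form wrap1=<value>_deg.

crossed belt: β = asin((r1+r2)/C) = asin(24/44) = 33.0557°
wrap1 = wrap2 = π + 2β = 246.1115°

wrap1=246.11_deg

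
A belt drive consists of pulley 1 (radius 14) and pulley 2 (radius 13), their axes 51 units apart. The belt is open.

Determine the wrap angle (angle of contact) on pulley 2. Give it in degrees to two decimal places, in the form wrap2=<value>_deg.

open belt: β = asin((r2−r1)/C) = asin(-1/51) = -1.1235°
wrap1 = π − 2β = 182.2470°
wrap2 = π + 2β = 177.7530°

wrap2=177.75_deg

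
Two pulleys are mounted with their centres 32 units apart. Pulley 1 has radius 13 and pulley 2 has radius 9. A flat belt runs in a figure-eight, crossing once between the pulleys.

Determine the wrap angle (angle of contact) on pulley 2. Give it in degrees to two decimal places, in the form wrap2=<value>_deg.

wrap2=266.87_deg

crossed belt: β = asin((r1+r2)/C) = asin(22/32) = 43.4325°
wrap1 = wrap2 = π + 2β = 266.8651°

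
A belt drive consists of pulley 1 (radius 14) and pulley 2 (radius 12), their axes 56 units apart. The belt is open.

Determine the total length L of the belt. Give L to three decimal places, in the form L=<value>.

open belt: β = asin((r2−r1)/C) = asin(-2/56) = -2.0467°
wrap1 = π − 2β = 184.0934°
wrap2 = π + 2β = 175.9066°
tangent length = C·cosβ = 55.9643
L = r1·wrap1 + r2·wrap2 + 2·C·cosβ = 14·3.2130 + 12·3.0701 + 2·55.9643 = 193.7528

L=193.753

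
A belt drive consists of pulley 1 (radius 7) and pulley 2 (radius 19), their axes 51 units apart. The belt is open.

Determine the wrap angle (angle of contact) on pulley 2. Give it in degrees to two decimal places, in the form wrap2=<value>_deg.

wrap2=207.22_deg

open belt: β = asin((r2−r1)/C) = asin(12/51) = 13.6090°
wrap1 = π − 2β = 152.7821°
wrap2 = π + 2β = 207.2179°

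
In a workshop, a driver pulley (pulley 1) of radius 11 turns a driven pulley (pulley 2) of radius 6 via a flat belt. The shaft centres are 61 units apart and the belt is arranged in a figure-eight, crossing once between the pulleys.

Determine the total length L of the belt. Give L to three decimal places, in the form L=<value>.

L=180.176

crossed belt: β = asin((r1+r2)/C) = asin(17/61) = 16.1819°
wrap1 = wrap2 = π + 2β = 212.3639°
tangent length = C·cosβ = 58.5833
L = (r1+r2)·wrap + 2·C·cosβ = 17·3.7064 + 2·58.5833 = 180.1762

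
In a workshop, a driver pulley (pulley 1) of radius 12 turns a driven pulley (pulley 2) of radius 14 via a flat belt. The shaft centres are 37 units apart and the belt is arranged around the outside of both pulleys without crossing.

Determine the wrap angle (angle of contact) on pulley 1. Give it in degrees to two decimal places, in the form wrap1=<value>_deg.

wrap1=173.80_deg

open belt: β = asin((r2−r1)/C) = asin(2/37) = 3.0986°
wrap1 = π − 2β = 173.8028°
wrap2 = π + 2β = 186.1972°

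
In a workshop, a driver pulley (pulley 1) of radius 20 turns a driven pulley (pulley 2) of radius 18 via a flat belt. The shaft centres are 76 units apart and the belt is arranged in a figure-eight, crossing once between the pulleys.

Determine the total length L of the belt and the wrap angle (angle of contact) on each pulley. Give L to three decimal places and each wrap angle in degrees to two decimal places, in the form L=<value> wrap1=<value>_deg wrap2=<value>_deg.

crossed belt: β = asin((r1+r2)/C) = asin(38/76) = 30.0000°
wrap1 = wrap2 = π + 2β = 240.0000°
tangent length = C·cosβ = 65.8179
L = (r1+r2)·wrap + 2·C·cosβ = 38·4.1888 + 2·65.8179 = 290.8099

L=290.810 wrap1=240.00_deg wrap2=240.00_deg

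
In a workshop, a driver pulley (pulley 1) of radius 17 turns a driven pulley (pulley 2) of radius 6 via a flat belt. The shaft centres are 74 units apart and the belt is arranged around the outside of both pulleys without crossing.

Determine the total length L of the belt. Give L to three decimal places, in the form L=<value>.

L=221.895

open belt: β = asin((r2−r1)/C) = asin(-11/74) = -8.5486°
wrap1 = π − 2β = 197.0972°
wrap2 = π + 2β = 162.9028°
tangent length = C·cosβ = 73.1779
L = r1·wrap1 + r2·wrap2 + 2·C·cosβ = 17·3.4400 + 6·2.8432 + 2·73.1779 = 221.8948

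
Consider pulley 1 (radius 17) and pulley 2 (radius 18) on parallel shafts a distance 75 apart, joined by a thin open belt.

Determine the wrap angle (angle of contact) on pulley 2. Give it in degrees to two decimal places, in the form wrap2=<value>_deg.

wrap2=181.53_deg

open belt: β = asin((r2−r1)/C) = asin(1/75) = 0.7640°
wrap1 = π − 2β = 178.4721°
wrap2 = π + 2β = 181.5279°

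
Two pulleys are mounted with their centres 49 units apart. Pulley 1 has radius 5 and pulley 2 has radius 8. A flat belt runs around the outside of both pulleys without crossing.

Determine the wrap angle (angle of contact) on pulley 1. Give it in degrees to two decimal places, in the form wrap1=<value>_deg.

open belt: β = asin((r2−r1)/C) = asin(3/49) = 3.5101°
wrap1 = π − 2β = 172.9798°
wrap2 = π + 2β = 187.0202°

wrap1=172.98_deg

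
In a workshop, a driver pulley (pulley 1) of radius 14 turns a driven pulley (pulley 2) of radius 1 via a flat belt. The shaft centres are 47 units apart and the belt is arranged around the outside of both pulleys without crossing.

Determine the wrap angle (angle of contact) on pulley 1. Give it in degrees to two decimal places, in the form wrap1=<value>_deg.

open belt: β = asin((r2−r1)/C) = asin(-13/47) = -16.0571°
wrap1 = π − 2β = 212.1143°
wrap2 = π + 2β = 147.8857°

wrap1=212.11_deg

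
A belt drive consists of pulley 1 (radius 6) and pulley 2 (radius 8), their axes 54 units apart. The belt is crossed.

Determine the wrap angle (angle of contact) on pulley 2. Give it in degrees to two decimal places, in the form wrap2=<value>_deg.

wrap2=210.05_deg

crossed belt: β = asin((r1+r2)/C) = asin(14/54) = 15.0261°
wrap1 = wrap2 = π + 2β = 210.0522°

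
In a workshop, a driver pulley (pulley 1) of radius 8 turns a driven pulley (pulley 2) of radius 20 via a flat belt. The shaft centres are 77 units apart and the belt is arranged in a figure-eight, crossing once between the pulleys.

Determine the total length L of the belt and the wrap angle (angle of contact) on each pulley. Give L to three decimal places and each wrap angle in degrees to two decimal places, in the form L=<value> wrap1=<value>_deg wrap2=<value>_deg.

L=252.263 wrap1=222.65_deg wrap2=222.65_deg

crossed belt: β = asin((r1+r2)/C) = asin(28/77) = 21.3237°
wrap1 = wrap2 = π + 2β = 222.6474°
tangent length = C·cosβ = 71.7287
L = (r1+r2)·wrap + 2·C·cosβ = 28·3.8859 + 2·71.7287 = 252.2633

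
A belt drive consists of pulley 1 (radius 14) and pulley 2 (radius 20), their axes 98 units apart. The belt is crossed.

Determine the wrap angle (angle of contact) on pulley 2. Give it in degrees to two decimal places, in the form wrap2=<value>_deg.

wrap2=220.60_deg

crossed belt: β = asin((r1+r2)/C) = asin(34/98) = 20.3002°
wrap1 = wrap2 = π + 2β = 220.6004°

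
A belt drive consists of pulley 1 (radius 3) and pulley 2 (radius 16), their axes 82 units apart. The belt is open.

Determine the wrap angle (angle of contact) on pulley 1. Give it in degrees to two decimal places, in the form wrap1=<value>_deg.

wrap1=161.76_deg

open belt: β = asin((r2−r1)/C) = asin(13/82) = 9.1220°
wrap1 = π − 2β = 161.7561°
wrap2 = π + 2β = 198.2439°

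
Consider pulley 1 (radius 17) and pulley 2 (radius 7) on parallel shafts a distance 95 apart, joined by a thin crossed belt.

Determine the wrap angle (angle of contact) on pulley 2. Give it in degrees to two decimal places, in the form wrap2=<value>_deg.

wrap2=209.27_deg

crossed belt: β = asin((r1+r2)/C) = asin(24/95) = 14.6333°
wrap1 = wrap2 = π + 2β = 209.2666°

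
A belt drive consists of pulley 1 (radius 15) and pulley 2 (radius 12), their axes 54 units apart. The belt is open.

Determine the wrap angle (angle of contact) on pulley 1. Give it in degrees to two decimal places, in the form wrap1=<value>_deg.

wrap1=186.37_deg

open belt: β = asin((r2−r1)/C) = asin(-3/54) = -3.1847°
wrap1 = π − 2β = 186.3695°
wrap2 = π + 2β = 173.6305°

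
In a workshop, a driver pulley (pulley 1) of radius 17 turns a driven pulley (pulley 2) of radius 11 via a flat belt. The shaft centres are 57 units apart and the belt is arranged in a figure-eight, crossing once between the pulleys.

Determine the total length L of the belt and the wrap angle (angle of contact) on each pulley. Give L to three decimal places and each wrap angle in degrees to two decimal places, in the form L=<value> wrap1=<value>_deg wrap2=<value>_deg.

crossed belt: β = asin((r1+r2)/C) = asin(28/57) = 29.4213°
wrap1 = wrap2 = π + 2β = 238.8427°
tangent length = C·cosβ = 49.6488
L = (r1+r2)·wrap + 2·C·cosβ = 28·4.1686 + 2·49.6488 = 216.0181

L=216.018 wrap1=238.84_deg wrap2=238.84_deg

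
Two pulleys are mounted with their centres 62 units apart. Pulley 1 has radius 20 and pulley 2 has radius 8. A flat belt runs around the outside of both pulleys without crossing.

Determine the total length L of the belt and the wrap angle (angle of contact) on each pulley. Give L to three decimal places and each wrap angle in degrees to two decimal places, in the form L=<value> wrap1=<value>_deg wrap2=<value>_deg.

L=214.295 wrap1=202.32_deg wrap2=157.68_deg

open belt: β = asin((r2−r1)/C) = asin(-12/62) = -11.1599°
wrap1 = π − 2β = 202.3199°
wrap2 = π + 2β = 157.6801°
tangent length = C·cosβ = 60.8276
L = r1·wrap1 + r2·wrap2 + 2·C·cosβ = 20·3.5311 + 8·2.7520 + 2·60.8276 = 214.2945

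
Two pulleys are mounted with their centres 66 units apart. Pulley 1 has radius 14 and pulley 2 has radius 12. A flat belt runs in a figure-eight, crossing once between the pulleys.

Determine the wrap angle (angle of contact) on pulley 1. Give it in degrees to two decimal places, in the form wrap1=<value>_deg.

wrap1=226.40_deg

crossed belt: β = asin((r1+r2)/C) = asin(26/66) = 23.1998°
wrap1 = wrap2 = π + 2β = 226.3997°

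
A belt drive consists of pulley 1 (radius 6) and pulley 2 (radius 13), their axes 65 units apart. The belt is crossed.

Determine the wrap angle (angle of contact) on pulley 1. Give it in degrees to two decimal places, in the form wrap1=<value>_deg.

crossed belt: β = asin((r1+r2)/C) = asin(19/65) = 16.9962°
wrap1 = wrap2 = π + 2β = 213.9923°

wrap1=213.99_deg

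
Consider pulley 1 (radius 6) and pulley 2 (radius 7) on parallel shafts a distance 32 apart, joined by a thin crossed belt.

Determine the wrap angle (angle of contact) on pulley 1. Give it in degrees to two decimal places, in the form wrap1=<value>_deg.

wrap1=227.94_deg

crossed belt: β = asin((r1+r2)/C) = asin(13/32) = 23.9695°
wrap1 = wrap2 = π + 2β = 227.9390°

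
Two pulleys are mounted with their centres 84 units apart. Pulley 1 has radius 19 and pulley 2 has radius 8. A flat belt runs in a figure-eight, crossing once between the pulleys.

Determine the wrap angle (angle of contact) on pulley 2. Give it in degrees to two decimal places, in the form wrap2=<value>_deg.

crossed belt: β = asin((r1+r2)/C) = asin(27/84) = 18.7493°
wrap1 = wrap2 = π + 2β = 217.4987°

wrap2=217.50_deg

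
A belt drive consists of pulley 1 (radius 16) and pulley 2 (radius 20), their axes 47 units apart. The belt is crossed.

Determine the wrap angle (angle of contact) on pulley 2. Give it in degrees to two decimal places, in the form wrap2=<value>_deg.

wrap2=279.98_deg

crossed belt: β = asin((r1+r2)/C) = asin(36/47) = 49.9922°
wrap1 = wrap2 = π + 2β = 279.9845°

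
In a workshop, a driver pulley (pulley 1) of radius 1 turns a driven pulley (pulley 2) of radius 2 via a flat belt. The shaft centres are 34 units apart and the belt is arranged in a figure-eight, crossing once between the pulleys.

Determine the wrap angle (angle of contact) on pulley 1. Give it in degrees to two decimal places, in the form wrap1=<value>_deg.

crossed belt: β = asin((r1+r2)/C) = asin(3/34) = 5.0621°
wrap1 = wrap2 = π + 2β = 190.1242°

wrap1=190.12_deg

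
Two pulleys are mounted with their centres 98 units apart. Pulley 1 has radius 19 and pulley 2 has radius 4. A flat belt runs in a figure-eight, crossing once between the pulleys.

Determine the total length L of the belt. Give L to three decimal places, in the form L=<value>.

crossed belt: β = asin((r1+r2)/C) = asin(23/98) = 13.5736°
wrap1 = wrap2 = π + 2β = 207.1472°
tangent length = C·cosβ = 95.2628
L = (r1+r2)·wrap + 2·C·cosβ = 23·3.6154 + 2·95.2628 = 273.6798

L=273.680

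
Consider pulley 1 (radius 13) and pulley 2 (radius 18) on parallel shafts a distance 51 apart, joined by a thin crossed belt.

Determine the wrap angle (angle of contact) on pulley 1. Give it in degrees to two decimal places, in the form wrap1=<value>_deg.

crossed belt: β = asin((r1+r2)/C) = asin(31/51) = 37.4337°
wrap1 = wrap2 = π + 2β = 254.8674°

wrap1=254.87_deg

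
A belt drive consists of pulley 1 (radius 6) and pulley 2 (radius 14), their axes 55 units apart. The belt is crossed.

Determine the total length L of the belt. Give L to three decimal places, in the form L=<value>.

crossed belt: β = asin((r1+r2)/C) = asin(20/55) = 21.3237°
wrap1 = wrap2 = π + 2β = 222.6474°
tangent length = C·cosβ = 51.2348
L = (r1+r2)·wrap + 2·C·cosβ = 20·3.8859 + 2·51.2348 = 180.1881

L=180.188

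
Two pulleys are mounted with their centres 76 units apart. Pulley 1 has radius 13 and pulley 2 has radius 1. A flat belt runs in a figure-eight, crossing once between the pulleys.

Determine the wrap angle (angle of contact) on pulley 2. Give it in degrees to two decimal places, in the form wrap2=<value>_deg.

crossed belt: β = asin((r1+r2)/C) = asin(14/76) = 10.6151°
wrap1 = wrap2 = π + 2β = 201.2302°

wrap2=201.23_deg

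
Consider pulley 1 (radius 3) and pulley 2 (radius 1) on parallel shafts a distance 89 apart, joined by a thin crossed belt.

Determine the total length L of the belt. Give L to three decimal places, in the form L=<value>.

crossed belt: β = asin((r1+r2)/C) = asin(4/89) = 2.5760°
wrap1 = wrap2 = π + 2β = 185.1519°
tangent length = C·cosβ = 88.9101
L = (r1+r2)·wrap + 2·C·cosβ = 4·3.2315 + 2·88.9101 = 190.7462

L=190.746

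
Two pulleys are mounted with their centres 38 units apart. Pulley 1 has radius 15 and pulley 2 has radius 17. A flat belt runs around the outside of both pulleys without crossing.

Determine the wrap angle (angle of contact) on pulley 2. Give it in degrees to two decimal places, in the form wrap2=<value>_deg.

open belt: β = asin((r2−r1)/C) = asin(2/38) = 3.0170°
wrap1 = π − 2β = 173.9661°
wrap2 = π + 2β = 186.0339°

wrap2=186.03_deg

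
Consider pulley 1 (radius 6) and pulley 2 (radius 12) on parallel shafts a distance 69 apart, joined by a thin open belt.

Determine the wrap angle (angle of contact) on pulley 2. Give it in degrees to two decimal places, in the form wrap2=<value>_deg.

open belt: β = asin((r2−r1)/C) = asin(6/69) = 4.9885°
wrap1 = π − 2β = 170.0229°
wrap2 = π + 2β = 189.9771°

wrap2=189.98_deg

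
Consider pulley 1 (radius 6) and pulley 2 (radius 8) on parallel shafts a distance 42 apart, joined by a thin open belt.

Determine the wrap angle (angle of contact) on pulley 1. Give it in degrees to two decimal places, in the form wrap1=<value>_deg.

open belt: β = asin((r2−r1)/C) = asin(2/42) = 2.7294°
wrap1 = π − 2β = 174.5412°
wrap2 = π + 2β = 185.4588°

wrap1=174.54_deg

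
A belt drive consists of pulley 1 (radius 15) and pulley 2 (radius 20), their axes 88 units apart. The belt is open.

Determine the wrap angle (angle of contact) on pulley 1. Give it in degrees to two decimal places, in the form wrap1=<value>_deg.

open belt: β = asin((r2−r1)/C) = asin(5/88) = 3.2572°
wrap1 = π − 2β = 173.4856°
wrap2 = π + 2β = 186.5144°

wrap1=173.49_deg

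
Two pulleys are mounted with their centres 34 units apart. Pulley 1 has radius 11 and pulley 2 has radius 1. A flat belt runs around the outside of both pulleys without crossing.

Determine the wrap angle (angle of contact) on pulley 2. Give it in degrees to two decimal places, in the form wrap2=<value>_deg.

open belt: β = asin((r2−r1)/C) = asin(-10/34) = -17.1046°
wrap1 = π − 2β = 214.2093°
wrap2 = π + 2β = 145.7907°

wrap2=145.79_deg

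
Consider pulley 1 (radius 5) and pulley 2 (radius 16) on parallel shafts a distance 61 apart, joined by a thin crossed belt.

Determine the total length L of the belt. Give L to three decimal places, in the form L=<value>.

L=195.277

crossed belt: β = asin((r1+r2)/C) = asin(21/61) = 20.1368°
wrap1 = wrap2 = π + 2β = 220.2735°
tangent length = C·cosβ = 57.2713
L = (r1+r2)·wrap + 2·C·cosβ = 21·3.8445 + 2·57.2713 = 195.2770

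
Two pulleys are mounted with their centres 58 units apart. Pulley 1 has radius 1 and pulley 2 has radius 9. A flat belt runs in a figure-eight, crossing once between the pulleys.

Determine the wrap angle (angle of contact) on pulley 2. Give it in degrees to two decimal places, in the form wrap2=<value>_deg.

wrap2=199.86_deg

crossed belt: β = asin((r1+r2)/C) = asin(10/58) = 9.9282°
wrap1 = wrap2 = π + 2β = 199.8564°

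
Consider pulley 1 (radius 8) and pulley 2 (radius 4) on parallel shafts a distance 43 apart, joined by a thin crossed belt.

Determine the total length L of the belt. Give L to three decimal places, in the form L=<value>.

crossed belt: β = asin((r1+r2)/C) = asin(12/43) = 16.2047°
wrap1 = wrap2 = π + 2β = 212.4094°
tangent length = C·cosβ = 41.2916
L = (r1+r2)·wrap + 2·C·cosβ = 12·3.7072 + 2·41.2916 = 127.0702

L=127.070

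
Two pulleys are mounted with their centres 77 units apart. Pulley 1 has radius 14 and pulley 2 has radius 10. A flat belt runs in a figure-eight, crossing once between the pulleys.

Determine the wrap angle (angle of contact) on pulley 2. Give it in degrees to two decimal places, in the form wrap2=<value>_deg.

crossed belt: β = asin((r1+r2)/C) = asin(24/77) = 18.1610°
wrap1 = wrap2 = π + 2β = 216.3220°

wrap2=216.32_deg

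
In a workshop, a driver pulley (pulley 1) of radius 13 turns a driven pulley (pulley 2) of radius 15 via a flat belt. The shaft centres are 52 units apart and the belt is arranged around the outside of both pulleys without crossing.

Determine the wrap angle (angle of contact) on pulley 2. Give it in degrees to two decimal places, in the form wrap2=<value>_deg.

open belt: β = asin((r2−r1)/C) = asin(2/52) = 2.2042°
wrap1 = π − 2β = 175.5915°
wrap2 = π + 2β = 184.4085°

wrap2=184.41_deg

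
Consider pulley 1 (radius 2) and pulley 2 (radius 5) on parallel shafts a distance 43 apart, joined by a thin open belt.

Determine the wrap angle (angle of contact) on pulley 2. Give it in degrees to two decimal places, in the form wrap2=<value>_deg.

wrap2=188.00_deg

open belt: β = asin((r2−r1)/C) = asin(3/43) = 4.0006°
wrap1 = π − 2β = 171.9987°
wrap2 = π + 2β = 188.0013°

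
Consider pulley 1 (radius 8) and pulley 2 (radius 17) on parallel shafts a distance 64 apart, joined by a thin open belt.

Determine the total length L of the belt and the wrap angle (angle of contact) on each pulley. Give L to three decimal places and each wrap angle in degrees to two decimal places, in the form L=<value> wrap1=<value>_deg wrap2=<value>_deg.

L=207.808 wrap1=163.83_deg wrap2=196.17_deg

open belt: β = asin((r2−r1)/C) = asin(9/64) = 8.0840°
wrap1 = π − 2β = 163.8320°
wrap2 = π + 2β = 196.1680°
tangent length = C·cosβ = 63.3640
L = r1·wrap1 + r2·wrap2 + 2·C·cosβ = 8·2.8594 + 17·3.4238 + 2·63.3640 = 207.8075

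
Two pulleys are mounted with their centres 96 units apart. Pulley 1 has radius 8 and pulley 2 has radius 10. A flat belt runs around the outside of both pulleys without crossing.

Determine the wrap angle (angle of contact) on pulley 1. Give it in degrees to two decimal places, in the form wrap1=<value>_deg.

open belt: β = asin((r2−r1)/C) = asin(2/96) = 1.1937°
wrap1 = π − 2β = 177.6125°
wrap2 = π + 2β = 182.3875°

wrap1=177.61_deg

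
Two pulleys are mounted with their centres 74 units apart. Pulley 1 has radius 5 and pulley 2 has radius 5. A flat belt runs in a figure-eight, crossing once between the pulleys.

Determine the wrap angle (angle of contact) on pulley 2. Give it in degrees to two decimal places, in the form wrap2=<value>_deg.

crossed belt: β = asin((r1+r2)/C) = asin(10/74) = 7.7664°
wrap1 = wrap2 = π + 2β = 195.5329°

wrap2=195.53_deg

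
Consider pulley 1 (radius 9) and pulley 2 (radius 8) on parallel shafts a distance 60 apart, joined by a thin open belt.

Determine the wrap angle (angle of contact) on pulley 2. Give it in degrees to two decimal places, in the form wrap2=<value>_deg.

open belt: β = asin((r2−r1)/C) = asin(-1/60) = -0.9550°
wrap1 = π − 2β = 181.9099°
wrap2 = π + 2β = 178.0901°

wrap2=178.09_deg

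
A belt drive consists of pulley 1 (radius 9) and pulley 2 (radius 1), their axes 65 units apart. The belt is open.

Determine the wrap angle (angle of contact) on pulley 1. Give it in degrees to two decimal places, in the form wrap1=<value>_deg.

wrap1=194.14_deg

open belt: β = asin((r2−r1)/C) = asin(-8/65) = -7.0697°
wrap1 = π − 2β = 194.1394°
wrap2 = π + 2β = 165.8606°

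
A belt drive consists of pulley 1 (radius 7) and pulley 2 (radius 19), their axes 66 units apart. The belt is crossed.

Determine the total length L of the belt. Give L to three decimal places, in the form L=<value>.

crossed belt: β = asin((r1+r2)/C) = asin(26/66) = 23.1998°
wrap1 = wrap2 = π + 2β = 226.3997°
tangent length = C·cosβ = 60.6630
L = (r1+r2)·wrap + 2·C·cosβ = 26·3.9514 + 2·60.6630 = 224.0629

L=224.063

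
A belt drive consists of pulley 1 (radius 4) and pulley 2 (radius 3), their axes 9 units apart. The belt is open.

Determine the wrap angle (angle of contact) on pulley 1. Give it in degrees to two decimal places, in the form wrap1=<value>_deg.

wrap1=192.76_deg

open belt: β = asin((r2−r1)/C) = asin(-1/9) = -6.3794°
wrap1 = π − 2β = 192.7587°
wrap2 = π + 2β = 167.2413°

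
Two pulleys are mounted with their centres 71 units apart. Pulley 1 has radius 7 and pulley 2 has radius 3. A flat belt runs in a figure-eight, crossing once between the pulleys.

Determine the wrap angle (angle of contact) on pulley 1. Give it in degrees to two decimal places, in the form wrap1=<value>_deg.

wrap1=196.19_deg

crossed belt: β = asin((r1+r2)/C) = asin(10/71) = 8.0967°
wrap1 = wrap2 = π + 2β = 196.1935°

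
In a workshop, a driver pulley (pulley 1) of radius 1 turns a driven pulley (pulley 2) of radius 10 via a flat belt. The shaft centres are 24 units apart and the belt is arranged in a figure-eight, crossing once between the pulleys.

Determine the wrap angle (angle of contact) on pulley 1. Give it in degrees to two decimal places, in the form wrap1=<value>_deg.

wrap1=234.56_deg

crossed belt: β = asin((r1+r2)/C) = asin(11/24) = 27.2796°
wrap1 = wrap2 = π + 2β = 234.5592°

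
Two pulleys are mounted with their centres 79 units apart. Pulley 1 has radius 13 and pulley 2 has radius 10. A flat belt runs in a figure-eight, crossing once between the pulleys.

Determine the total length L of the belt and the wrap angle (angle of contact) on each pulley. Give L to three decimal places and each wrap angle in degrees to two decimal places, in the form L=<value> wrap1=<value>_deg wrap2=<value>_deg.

crossed belt: β = asin((r1+r2)/C) = asin(23/79) = 16.9262°
wrap1 = wrap2 = π + 2β = 213.8523°
tangent length = C·cosβ = 75.5778
L = (r1+r2)·wrap + 2·C·cosβ = 23·3.7324 + 2·75.5778 = 237.0014

L=237.001 wrap1=213.85_deg wrap2=213.85_deg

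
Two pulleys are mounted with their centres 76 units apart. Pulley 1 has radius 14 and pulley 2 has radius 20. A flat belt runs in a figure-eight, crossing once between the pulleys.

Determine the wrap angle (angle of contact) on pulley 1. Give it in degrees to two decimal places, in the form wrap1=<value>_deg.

wrap1=233.15_deg

crossed belt: β = asin((r1+r2)/C) = asin(34/76) = 26.5750°
wrap1 = wrap2 = π + 2β = 233.1499°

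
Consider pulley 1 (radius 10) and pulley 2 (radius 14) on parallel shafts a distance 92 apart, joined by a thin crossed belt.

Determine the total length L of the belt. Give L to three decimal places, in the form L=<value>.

crossed belt: β = asin((r1+r2)/C) = asin(24/92) = 15.1217°
wrap1 = wrap2 = π + 2β = 210.2433°
tangent length = C·cosβ = 88.8144
L = (r1+r2)·wrap + 2·C·cosβ = 24·3.6694 + 2·88.8144 = 265.6953

L=265.695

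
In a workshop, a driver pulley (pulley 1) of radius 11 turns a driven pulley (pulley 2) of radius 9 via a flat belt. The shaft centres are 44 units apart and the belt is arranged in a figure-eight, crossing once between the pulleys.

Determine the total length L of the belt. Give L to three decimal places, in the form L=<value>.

crossed belt: β = asin((r1+r2)/C) = asin(20/44) = 27.0357°
wrap1 = wrap2 = π + 2β = 234.0714°
tangent length = C·cosβ = 39.1918
L = (r1+r2)·wrap + 2·C·cosβ = 20·4.0853 + 2·39.1918 = 160.0900

L=160.090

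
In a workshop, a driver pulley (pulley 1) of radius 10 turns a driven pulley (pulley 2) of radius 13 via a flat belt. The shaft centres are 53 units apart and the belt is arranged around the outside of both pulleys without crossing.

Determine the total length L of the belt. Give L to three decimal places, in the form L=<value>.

L=178.426

open belt: β = asin((r2−r1)/C) = asin(3/53) = 3.2449°
wrap1 = π − 2β = 173.5102°
wrap2 = π + 2β = 186.4898°
tangent length = C·cosβ = 52.9150
L = r1·wrap1 + r2·wrap2 + 2·C·cosβ = 10·3.0283 + 13·3.2549 + 2·52.9150 = 178.4265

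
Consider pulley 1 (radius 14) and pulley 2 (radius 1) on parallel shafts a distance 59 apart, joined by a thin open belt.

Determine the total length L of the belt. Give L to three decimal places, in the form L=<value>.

L=168.000

open belt: β = asin((r2−r1)/C) = asin(-13/59) = -12.7289°
wrap1 = π − 2β = 205.4579°
wrap2 = π + 2β = 154.5421°
tangent length = C·cosβ = 57.5500
L = r1·wrap1 + r2·wrap2 + 2·C·cosβ = 14·3.5859 + 1·2.6973 + 2·57.5500 = 168.0001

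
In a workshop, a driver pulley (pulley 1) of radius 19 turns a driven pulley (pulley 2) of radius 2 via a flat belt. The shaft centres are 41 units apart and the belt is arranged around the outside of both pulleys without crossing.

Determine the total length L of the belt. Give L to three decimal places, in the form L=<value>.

open belt: β = asin((r2−r1)/C) = asin(-17/41) = -24.4963°
wrap1 = π − 2β = 228.9926°
wrap2 = π + 2β = 131.0074°
tangent length = C·cosβ = 37.3095
L = r1·wrap1 + r2·wrap2 + 2·C·cosβ = 19·3.9967 + 2·2.2865 + 2·37.3095 = 155.1289

L=155.129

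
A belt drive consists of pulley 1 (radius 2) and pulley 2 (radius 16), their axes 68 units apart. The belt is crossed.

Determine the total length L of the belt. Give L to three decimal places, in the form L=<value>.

L=197.342

crossed belt: β = asin((r1+r2)/C) = asin(18/68) = 15.3495°
wrap1 = wrap2 = π + 2β = 210.6990°
tangent length = C·cosβ = 65.5744
L = (r1+r2)·wrap + 2·C·cosβ = 18·3.6774 + 2·65.5744 = 197.3418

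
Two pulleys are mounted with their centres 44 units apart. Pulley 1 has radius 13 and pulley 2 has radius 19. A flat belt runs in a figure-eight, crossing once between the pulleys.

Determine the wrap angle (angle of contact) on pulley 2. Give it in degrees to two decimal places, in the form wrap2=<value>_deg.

wrap2=273.32_deg

crossed belt: β = asin((r1+r2)/C) = asin(32/44) = 46.6582°
wrap1 = wrap2 = π + 2β = 273.3165°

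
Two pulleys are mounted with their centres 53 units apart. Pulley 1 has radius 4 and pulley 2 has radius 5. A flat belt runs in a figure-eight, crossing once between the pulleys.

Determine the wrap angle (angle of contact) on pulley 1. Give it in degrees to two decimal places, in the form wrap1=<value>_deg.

wrap1=199.55_deg

crossed belt: β = asin((r1+r2)/C) = asin(9/53) = 9.7768°
wrap1 = wrap2 = π + 2β = 199.5537°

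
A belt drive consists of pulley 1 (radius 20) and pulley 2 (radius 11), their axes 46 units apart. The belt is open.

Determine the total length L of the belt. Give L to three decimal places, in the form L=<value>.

open belt: β = asin((r2−r1)/C) = asin(-9/46) = -11.2828°
wrap1 = π − 2β = 202.5656°
wrap2 = π + 2β = 157.4344°
tangent length = C·cosβ = 45.1110
L = r1·wrap1 + r2·wrap2 + 2·C·cosβ = 20·3.5354 + 11·2.7477 + 2·45.1110 = 191.1559

L=191.156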